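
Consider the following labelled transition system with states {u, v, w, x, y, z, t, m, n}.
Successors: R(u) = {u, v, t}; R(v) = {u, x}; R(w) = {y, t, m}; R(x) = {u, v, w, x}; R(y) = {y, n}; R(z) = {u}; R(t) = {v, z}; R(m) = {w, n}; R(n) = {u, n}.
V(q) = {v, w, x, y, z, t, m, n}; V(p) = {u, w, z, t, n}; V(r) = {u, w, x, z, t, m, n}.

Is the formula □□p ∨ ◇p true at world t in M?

At t: □□p is false, ◇p is true, so □□p ∨ ◇p is true.
  At t: □□p requires □p at every successor {v, z}.
    □p fails at v, so □□p is false at t.
      At v: □p requires p at every successor {u, x}.
        p fails at x, so □p is false at v.
  At t: ◇p requires p at some successor in {v, z}.
    p holds at z, so ◇p is true at t.

Yes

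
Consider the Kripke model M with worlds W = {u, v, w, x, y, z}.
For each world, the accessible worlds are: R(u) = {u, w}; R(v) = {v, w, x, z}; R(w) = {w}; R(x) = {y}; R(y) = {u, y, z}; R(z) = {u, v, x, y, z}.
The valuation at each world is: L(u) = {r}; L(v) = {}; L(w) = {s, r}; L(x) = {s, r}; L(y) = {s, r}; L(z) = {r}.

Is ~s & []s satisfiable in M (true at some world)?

Recall that []ψ holds at a world iff ψ holds at every accessible world, and <>ψ holds iff ψ holds at some accessible world.
Let φ = ~s & []s. Evaluate φ at each world:
  u (successors {u, w}): φ is false.
  v (successors {v, w, x, z}): φ is false.
  w (successors {w}): φ is false.
  x (successors {y}): φ is false.
  y (successors {u, y, z}): φ is false.
  z (successors {u, v, x, y, z}): φ is false.
For instance, at v:
  At v: ~s is true, []s is false, so ~s & []s is false.
    At v: []s requires s at every successor {v, w, x, z}.
      s fails at v, so []s is false at v.

No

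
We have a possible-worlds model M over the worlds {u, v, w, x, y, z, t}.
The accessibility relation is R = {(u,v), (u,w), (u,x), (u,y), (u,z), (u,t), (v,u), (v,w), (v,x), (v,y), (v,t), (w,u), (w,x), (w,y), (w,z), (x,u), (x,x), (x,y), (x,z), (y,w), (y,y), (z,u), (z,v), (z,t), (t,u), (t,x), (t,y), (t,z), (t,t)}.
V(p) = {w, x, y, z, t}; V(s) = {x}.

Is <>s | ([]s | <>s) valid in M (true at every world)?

Recall that []ψ holds at a world iff ψ holds at every accessible world, and <>ψ holds iff ψ holds at some accessible world.
Let φ = <>s | ([]s | <>s). Evaluate φ at each world:
  u (successors {v, w, x, y, z, t}): φ is true.
  v (successors {u, w, x, y, t}): φ is true.
  w (successors {u, x, y, z}): φ is true.
  x (successors {u, x, y, z}): φ is true.
  y (successors {w, y}): φ is false.
  z (successors {u, v, t}): φ is false.
  t (successors {u, x, y, z, t}): φ is true.
Detail at y (counterexample):
  At y: <>s is false, []s | <>s is false, so <>s | ([]s | <>s) is false.
    At y: <>s requires s at some successor in {w, y}.
      At w: s is false.
      At y: s is false.
    So <>s is false at y.
    At y: []s is false, <>s is false, so []s | <>s is false.
      At y: []s requires s at every successor {w, y}.
        s fails at w, so []s is false at y.
      At y: <>s requires s at some successor in {w, y}.
        At w: s is false.
        At y: s is false.
      So <>s is false at y.

No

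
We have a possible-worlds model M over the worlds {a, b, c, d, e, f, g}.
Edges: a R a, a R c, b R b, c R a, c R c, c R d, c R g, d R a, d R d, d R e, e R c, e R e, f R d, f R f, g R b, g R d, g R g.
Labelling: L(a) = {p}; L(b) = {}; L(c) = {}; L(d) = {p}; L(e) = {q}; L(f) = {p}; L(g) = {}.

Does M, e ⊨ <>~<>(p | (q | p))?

Recall that <>ψ holds at a world iff ψ holds at some accessible world.
At e: <>~<>(p | (q | p)) requires ~<>(p | (q | p)) at some successor in {c, e}.
  At c: ~<>(p | (q | p)) is false.
  At e: ~<>(p | (q | p)) is false.
So <>~<>(p | (q | p)) is false at e.

No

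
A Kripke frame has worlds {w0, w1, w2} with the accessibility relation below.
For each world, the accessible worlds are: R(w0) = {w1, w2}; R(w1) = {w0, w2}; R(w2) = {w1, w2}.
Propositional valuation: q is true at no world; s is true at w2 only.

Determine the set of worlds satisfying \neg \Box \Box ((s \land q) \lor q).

w0, w1, w2

Recall that \Box ψ holds at a world iff ψ holds at every accessible world, and \Diamond ψ holds iff ψ holds at some accessible world.
Let φ = \neg \Box \Box ((s \land q) \lor q). Evaluate φ at each world:
  w0 (successors {w1, w2}): φ is true.
  w1 (successors {w0, w2}): φ is true.
  w2 (successors {w1, w2}): φ is true.
For instance, at w1:
  At w1: \Box \Box ((s \land q) \lor q) is false, so \neg \Box \Box ((s \land q) \lor q) is true.
    At w1: \Box \Box ((s \land q) \lor q) requires \Box ((s \land q) \lor q) at every successor {w0, w2}.
      \Box ((s \land q) \lor q) fails at w0, so \Box \Box ((s \land q) \lor q) is false at w1.
Satisfying worlds: {w0, w1, w2}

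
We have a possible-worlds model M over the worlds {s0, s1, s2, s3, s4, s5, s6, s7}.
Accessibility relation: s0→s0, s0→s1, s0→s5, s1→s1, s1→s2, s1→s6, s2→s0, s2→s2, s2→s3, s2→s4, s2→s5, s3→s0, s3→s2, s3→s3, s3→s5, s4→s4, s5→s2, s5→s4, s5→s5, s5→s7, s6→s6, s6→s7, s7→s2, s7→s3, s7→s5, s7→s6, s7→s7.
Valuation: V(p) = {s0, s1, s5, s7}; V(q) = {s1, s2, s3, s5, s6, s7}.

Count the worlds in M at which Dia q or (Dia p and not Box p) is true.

7

Let φ = Dia q or (Dia p and not Box p). Evaluate φ at each world:
  s0 (successors {s0, s1, s5}): φ is true.
  s1 (successors {s1, s2, s6}): φ is true.
  s2 (successors {s0, s2, s3, s4, s5}): φ is true.
  s3 (successors {s0, s2, s3, s5}): φ is true.
  s4 (successors {s4}): φ is false.
  s5 (successors {s2, s4, s5, s7}): φ is true.
  s6 (successors {s6, s7}): φ is true.
  s7 (successors {s2, s3, s5, s6, s7}): φ is true.
For instance, at s5:
  At s5: Dia q is true, Dia p and not Box p is true, so Dia q or (Dia p and not Box p) is true.
    At s5: Dia q requires q at some successor in {s2, s4, s5, s7}.
      q holds at s2, so Dia q is true at s5.
    At s5: Dia p is true, not Box p is true, so Dia p and not Box p is true.
      At s5: Dia p requires p at some successor in {s2, s4, s5, s7}.
        p holds at s5, so Dia p is true at s5.
      At s5: Box p is false, so not Box p is true.
Satisfying worlds: {s0, s1, s2, s3, s5, s6, s7}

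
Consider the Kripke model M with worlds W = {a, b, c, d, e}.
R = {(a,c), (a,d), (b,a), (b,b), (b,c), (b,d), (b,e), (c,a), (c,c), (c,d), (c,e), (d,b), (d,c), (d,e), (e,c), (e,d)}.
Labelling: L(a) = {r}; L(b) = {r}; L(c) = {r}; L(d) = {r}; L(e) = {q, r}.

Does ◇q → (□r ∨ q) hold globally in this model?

Yes

Let φ = ◇q → (□r ∨ q). Evaluate φ at each world:
  a (successors {c, d}): φ is true.
  b (successors {a, b, c, d, e}): φ is true.
  c (successors {a, c, d, e}): φ is true.
  d (successors {b, c, e}): φ is true.
  e (successors {c, d}): φ is true.
For instance, at b:
  At b: ◇q is true, □r ∨ q is true, so ◇q → (□r ∨ q) is true.
    At b: ◇q requires q at some successor in {a, b, c, d, e}.
      q holds at e, so ◇q is true at b.
    At b: □r is true, q is false, so □r ∨ q is true.
      At b: □r requires r at every successor {a, b, c, d, e}.
        At a: r is true.
        At b: r is true.
        At c: r is true.
        At d: r is true.
        At e: r is true.
      So □r is true at b.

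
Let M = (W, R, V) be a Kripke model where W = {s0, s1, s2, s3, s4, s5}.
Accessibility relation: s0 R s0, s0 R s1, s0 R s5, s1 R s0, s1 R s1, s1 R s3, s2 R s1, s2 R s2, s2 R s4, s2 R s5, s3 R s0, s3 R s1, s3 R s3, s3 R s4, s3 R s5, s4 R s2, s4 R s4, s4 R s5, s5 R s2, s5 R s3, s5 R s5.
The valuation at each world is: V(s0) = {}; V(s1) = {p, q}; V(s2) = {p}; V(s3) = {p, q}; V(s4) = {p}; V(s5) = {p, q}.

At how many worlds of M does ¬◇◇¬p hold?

Let φ = ¬◇◇¬p. Evaluate φ at each world:
  s0 (successors {s0, s1, s5}): φ is false.
  s1 (successors {s0, s1, s3}): φ is false.
  s2 (successors {s1, s2, s4, s5}): φ is false.
  s3 (successors {s0, s1, s3, s4, s5}): φ is false.
  s4 (successors {s2, s4, s5}): φ is true.
  s5 (successors {s2, s3, s5}): φ is false.
For instance, at s0:
  At s0: ◇◇¬p is true, so ¬◇◇¬p is false.
    At s0: ◇◇¬p requires ◇¬p at some successor in {s0, s1, s5}.
      ◇¬p holds at s0, so ◇◇¬p is true at s0.
Satisfying worlds: {s4}

1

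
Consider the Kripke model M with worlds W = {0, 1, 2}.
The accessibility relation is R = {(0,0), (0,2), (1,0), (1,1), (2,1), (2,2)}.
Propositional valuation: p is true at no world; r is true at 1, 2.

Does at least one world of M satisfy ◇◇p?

Let φ = ◇◇p. Evaluate φ at each world:
  0 (successors {0, 2}): φ is false.
  1 (successors {0, 1}): φ is false.
  2 (successors {1, 2}): φ is false.
For instance, at 0:
  At 0: ◇◇p requires ◇p at some successor in {0, 2}.
    At 0: ◇p is false.
    At 2: ◇p is false.
  So ◇◇p is false at 0.

No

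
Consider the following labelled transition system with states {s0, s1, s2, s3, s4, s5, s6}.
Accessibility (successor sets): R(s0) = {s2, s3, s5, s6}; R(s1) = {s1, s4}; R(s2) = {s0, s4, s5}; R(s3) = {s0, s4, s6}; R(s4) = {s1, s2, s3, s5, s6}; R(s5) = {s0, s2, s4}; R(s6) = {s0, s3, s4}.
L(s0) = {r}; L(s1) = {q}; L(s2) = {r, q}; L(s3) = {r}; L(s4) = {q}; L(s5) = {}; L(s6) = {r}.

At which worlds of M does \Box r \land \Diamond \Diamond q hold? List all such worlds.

none

Recall that \Box ψ holds at a world iff ψ holds at every accessible world, and \Diamond ψ holds iff ψ holds at some accessible world.
Let φ = \Box r \land \Diamond \Diamond q. Evaluate φ at each world:
  s0 (successors {s2, s3, s5, s6}): φ is false.
  s1 (successors {s1, s4}): φ is false.
  s2 (successors {s0, s4, s5}): φ is false.
  s3 (successors {s0, s4, s6}): φ is false.
  s4 (successors {s1, s2, s3, s5, s6}): φ is false.
  s5 (successors {s0, s2, s4}): φ is false.
  s6 (successors {s0, s3, s4}): φ is false.
For instance, at s1:
  At s1: \Box r is false, \Diamond \Diamond q is true, so \Box r \land \Diamond \Diamond q is false.
    At s1: \Box r requires r at every successor {s1, s4}.
      r fails at s1, so \Box r is false at s1.
    At s1: \Diamond \Diamond q requires \Diamond q at some successor in {s1, s4}.
      \Diamond q holds at s1, so \Diamond \Diamond q is true at s1.
Satisfying worlds: none.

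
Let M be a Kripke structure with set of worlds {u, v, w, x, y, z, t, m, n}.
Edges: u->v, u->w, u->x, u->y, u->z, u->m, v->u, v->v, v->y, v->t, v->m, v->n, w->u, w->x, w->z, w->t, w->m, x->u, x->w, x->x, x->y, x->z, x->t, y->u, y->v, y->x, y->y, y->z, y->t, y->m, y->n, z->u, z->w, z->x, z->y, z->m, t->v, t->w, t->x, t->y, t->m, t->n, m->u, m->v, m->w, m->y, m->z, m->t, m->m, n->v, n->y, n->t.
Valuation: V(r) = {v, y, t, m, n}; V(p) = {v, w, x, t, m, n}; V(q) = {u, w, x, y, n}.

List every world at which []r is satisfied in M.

n

Let φ = []r. Evaluate φ at each world:
  u (successors {v, w, x, y, z, m}): φ is false.
  v (successors {u, v, y, t, m, n}): φ is false.
  w (successors {u, x, z, t, m}): φ is false.
  x (successors {u, w, x, y, z, t}): φ is false.
  y (successors {u, v, x, y, z, t, m, n}): φ is false.
  z (successors {u, w, x, y, m}): φ is false.
  t (successors {v, w, x, y, m, n}): φ is false.
  m (successors {u, v, w, y, z, t, m}): φ is false.
  n (successors {v, y, t}): φ is true.
For instance, at w:
  At w: []r requires r at every successor {u, x, z, t, m}.
    r fails at u, so []r is false at w.
Satisfying worlds: {n}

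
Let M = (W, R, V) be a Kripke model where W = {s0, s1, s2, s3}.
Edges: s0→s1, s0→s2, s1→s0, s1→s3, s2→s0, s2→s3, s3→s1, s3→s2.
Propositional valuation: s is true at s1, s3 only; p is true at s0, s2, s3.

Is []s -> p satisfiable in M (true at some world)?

Let φ = []s -> p. Evaluate φ at each world:
  s0 (successors {s1, s2}): φ is true.
  s1 (successors {s0, s3}): φ is true.
  s2 (successors {s0, s3}): φ is true.
  s3 (successors {s1, s2}): φ is true.
Detail at s0 (witness):
  At s0: []s is false, p is true, so []s -> p is true.
    At s0: []s requires s at every successor {s1, s2}.
      s fails at s2, so []s is false at s0.

Yes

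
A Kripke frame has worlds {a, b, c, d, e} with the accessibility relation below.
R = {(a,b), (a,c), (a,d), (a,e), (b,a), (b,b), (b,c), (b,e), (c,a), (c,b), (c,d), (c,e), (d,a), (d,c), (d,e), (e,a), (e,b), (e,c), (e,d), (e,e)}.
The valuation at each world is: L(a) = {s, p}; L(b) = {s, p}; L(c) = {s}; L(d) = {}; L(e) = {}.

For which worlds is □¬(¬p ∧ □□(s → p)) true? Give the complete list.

Let φ = □¬(¬p ∧ □□(s → p)). Evaluate φ at each world:
  a (successors {b, c, d, e}): φ is true.
  b (successors {a, b, c, e}): φ is true.
  c (successors {a, b, d, e}): φ is true.
  d (successors {a, c, e}): φ is true.
  e (successors {a, b, c, d, e}): φ is true.
For instance, at c:
  At c: □¬(¬p ∧ □□(s → p)) requires ¬(¬p ∧ □□(s → p)) at every successor {a, b, d, e}.
    At a: ¬(¬p ∧ □□(s → p)) is true.
    At b: ¬(¬p ∧ □□(s → p)) is true.
    At d: ¬(¬p ∧ □□(s → p)) is true.
    At e: ¬(¬p ∧ □□(s → p)) is true.
  So □¬(¬p ∧ □□(s → p)) is true at c.
Satisfying worlds: {a, b, c, d, e}

a, b, c, d, e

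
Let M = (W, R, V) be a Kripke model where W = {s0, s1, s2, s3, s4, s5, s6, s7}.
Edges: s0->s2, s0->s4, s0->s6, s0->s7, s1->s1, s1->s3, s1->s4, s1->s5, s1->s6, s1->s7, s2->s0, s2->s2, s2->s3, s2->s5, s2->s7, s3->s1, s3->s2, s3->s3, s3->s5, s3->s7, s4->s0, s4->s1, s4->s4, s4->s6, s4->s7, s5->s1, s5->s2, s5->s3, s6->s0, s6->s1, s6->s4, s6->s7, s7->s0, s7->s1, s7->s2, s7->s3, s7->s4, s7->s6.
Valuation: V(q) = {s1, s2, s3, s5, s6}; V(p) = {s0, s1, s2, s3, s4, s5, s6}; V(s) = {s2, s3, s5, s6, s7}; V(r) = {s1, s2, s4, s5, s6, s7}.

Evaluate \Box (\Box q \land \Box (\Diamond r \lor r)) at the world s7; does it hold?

No

Recall that \Box ψ holds at a world iff ψ holds at every accessible world, and \Diamond ψ holds iff ψ holds at some accessible world.
At s7: \Box (\Box q \land \Box (\Diamond r \lor r)) requires \Box q \land \Box (\Diamond r \lor r) at every successor {s0, s1, s2, s3, s4, s6}.
  \Box q \land \Box (\Diamond r \lor r) fails at s0, so \Box (\Box q \land \Box (\Diamond r \lor r)) is false at s7.
    At s0: \Box q is false, \Box (\Diamond r \lor r) is true, so \Box q \land \Box (\Diamond r \lor r) is false.
      At s0: \Box q requires q at every successor {s2, s4, s6, s7}.
        q fails at s4, so \Box q is false at s0.
      At s0: \Box (\Diamond r \lor r) requires \Diamond r \lor r at every successor {s2, s4, s6, s7}.
        At s2: \Diamond r \lor r is true.
        At s4: \Diamond r \lor r is true.
        At s6: \Diamond r \lor r is true.
        At s7: \Diamond r \lor r is true.
      So \Box (\Diamond r \lor r) is true at s0.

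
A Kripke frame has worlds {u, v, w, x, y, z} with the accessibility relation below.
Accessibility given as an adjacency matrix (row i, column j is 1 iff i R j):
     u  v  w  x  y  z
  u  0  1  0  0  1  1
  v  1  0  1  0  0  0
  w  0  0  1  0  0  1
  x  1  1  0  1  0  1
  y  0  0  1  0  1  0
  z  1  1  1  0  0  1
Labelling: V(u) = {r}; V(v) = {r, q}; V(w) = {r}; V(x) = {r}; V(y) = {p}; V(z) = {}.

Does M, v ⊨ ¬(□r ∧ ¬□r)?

At v: □r ∧ ¬□r is false, so ¬(□r ∧ ¬□r) is true.
  At v: □r is true, ¬□r is false, so □r ∧ ¬□r is false.
    At v: □r requires r at every successor {u, w}.
      At u: r is true.
      At w: r is true.
    So □r is true at v.
    At v: □r is true, so ¬□r is false.
      At v: □r requires r at every successor {u, w}.
        At u: r is true.
        At w: r is true.
      So □r is true at v.

Yes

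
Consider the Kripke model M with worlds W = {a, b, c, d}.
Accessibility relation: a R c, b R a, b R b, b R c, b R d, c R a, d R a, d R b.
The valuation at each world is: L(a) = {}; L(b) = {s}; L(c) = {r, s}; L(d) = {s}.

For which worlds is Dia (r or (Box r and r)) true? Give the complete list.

a, b

Let φ = Dia (r or (Box r and r)). Evaluate φ at each world:
  a (successors {c}): φ is true.
  b (successors {a, b, c, d}): φ is true.
  c (successors {a}): φ is false.
  d (successors {a, b}): φ is false.
For instance, at a:
  At a: Dia (r or (Box r and r)) requires r or (Box r and r) at some successor in {c}.
    r or (Box r and r) holds at c, so Dia (r or (Box r and r)) is true at a.
      At c: r is true, Box r and r is false, so r or (Box r and r) is true.
Satisfying worlds: {a, b}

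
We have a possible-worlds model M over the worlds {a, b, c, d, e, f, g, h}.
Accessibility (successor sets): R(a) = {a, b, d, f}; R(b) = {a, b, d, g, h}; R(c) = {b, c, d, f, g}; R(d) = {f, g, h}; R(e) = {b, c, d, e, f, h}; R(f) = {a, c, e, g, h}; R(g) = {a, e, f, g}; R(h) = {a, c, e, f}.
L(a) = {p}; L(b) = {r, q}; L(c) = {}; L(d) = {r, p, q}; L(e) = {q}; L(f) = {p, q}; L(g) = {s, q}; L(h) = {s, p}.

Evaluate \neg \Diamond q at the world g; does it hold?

Recall that \Diamond ψ holds at a world iff ψ holds at some accessible world.
At g: \Diamond q is true, so \neg \Diamond q is false.
  At g: \Diamond q requires q at some successor in {a, e, f, g}.
    q holds at e, so \Diamond q is true at g.

No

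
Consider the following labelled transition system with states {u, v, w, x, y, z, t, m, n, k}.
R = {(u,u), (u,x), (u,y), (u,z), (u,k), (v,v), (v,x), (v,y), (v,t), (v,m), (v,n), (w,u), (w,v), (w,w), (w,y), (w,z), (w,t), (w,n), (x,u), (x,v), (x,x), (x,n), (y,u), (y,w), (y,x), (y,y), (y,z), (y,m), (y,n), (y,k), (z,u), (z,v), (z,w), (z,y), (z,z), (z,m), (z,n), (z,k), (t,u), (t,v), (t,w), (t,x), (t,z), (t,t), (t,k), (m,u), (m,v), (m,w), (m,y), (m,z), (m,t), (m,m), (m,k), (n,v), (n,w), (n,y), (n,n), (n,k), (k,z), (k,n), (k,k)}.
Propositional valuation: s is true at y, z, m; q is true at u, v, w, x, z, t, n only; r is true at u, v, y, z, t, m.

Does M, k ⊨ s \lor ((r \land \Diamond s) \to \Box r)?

Yes

Recall that \Box ψ holds at a world iff ψ holds at every accessible world, and \Diamond ψ holds iff ψ holds at some accessible world.
At k: s is false, (r \land \Diamond s) \to \Box r is true, so s \lor ((r \land \Diamond s) \to \Box r) is true.
  At k: r \land \Diamond s is false, \Box r is false, so (r \land \Diamond s) \to \Box r is true.
    At k: r is false, \Diamond s is true, so r \land \Diamond s is false.
      At k: \Diamond s requires s at some successor in {z, n, k}.
        s holds at z, so \Diamond s is true at k.
    At k: \Box r requires r at every successor {z, n, k}.
      r fails at n, so \Box r is false at k.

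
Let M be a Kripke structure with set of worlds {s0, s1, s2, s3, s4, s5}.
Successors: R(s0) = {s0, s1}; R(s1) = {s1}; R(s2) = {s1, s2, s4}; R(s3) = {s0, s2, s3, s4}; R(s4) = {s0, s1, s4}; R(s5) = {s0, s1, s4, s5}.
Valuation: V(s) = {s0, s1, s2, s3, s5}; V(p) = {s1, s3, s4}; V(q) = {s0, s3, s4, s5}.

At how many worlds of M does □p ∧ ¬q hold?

1

Let φ = □p ∧ ¬q. Evaluate φ at each world:
  s0 (successors {s0, s1}): φ is false.
  s1 (successors {s1}): φ is true.
  s2 (successors {s1, s2, s4}): φ is false.
  s3 (successors {s0, s2, s3, s4}): φ is false.
  s4 (successors {s0, s1, s4}): φ is false.
  s5 (successors {s0, s1, s4, s5}): φ is false.
For instance, at s4:
  At s4: □p is false, ¬q is false, so □p ∧ ¬q is false.
    At s4: □p requires p at every successor {s0, s1, s4}.
      p fails at s0, so □p is false at s4.
Satisfying worlds: {s1}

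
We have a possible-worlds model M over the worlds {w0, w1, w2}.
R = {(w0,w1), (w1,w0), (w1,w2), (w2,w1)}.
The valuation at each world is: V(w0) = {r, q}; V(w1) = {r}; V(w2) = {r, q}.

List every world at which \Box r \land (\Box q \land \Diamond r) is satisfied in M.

w1

Let φ = \Box r \land (\Box q \land \Diamond r). Evaluate φ at each world:
  w0 (successors {w1}): φ is false.
  w1 (successors {w0, w2}): φ is true.
  w2 (successors {w1}): φ is false.
For instance, at w2:
  At w2: \Box r is true, \Box q \land \Diamond r is false, so \Box r \land (\Box q \land \Diamond r) is false.
    At w2: \Box r requires r at every successor {w1}.
      At w1: r is true.
    So \Box r is true at w2.
    At w2: \Box q is false, \Diamond r is true, so \Box q \land \Diamond r is false.
      At w2: \Box q requires q at every successor {w1}.
        q fails at w1, so \Box q is false at w2.
      At w2: \Diamond r requires r at some successor in {w1}.
        r holds at w1, so \Diamond r is true at w2.
Satisfying worlds: {w1}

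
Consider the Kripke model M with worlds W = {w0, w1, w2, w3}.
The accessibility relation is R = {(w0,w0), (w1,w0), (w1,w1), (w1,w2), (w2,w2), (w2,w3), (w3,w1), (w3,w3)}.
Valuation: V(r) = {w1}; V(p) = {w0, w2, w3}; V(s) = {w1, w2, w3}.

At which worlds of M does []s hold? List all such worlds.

Let φ = []s. Evaluate φ at each world:
  w0 (successors {w0}): φ is false.
  w1 (successors {w0, w1, w2}): φ is false.
  w2 (successors {w2, w3}): φ is true.
  w3 (successors {w1, w3}): φ is true.
For instance, at w0:
  At w0: []s requires s at every successor {w0}.
    s fails at w0, so []s is false at w0.
Satisfying worlds: {w2, w3}

w2, w3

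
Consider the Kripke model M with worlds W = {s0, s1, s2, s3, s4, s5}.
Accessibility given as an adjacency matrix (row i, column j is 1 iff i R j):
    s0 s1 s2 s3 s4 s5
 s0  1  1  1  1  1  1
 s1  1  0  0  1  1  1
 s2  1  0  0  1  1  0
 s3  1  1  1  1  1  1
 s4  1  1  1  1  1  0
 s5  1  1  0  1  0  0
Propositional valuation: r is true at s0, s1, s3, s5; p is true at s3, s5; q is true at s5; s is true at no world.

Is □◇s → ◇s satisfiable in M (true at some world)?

Recall that □ψ holds at a world iff ψ holds at every accessible world, and ◇ψ holds iff ψ holds at some accessible world.
Let φ = □◇s → ◇s. Evaluate φ at each world:
  s0 (successors {s0, s1, s2, s3, s4, s5}): φ is true.
  s1 (successors {s0, s3, s4, s5}): φ is true.
  s2 (successors {s0, s3, s4}): φ is true.
  s3 (successors {s0, s1, s2, s3, s4, s5}): φ is true.
  s4 (successors {s0, s1, s2, s3, s4}): φ is true.
  s5 (successors {s0, s1, s3}): φ is true.
Detail at s0 (witness):
  At s0: □◇s is false, ◇s is false, so □◇s → ◇s is true.
    At s0: □◇s requires ◇s at every successor {s0, s1, s2, s3, s4, s5}.
      ◇s fails at s0, so □◇s is false at s0.
    At s0: ◇s requires s at some successor in {s0, s1, s2, s3, s4, s5}.
      At s0: s is false.
      At s1: s is false.
      At s2: s is false.
      At s3: s is false.
      At s4: s is false.
      At s5: s is false.
    So ◇s is false at s0.

Yes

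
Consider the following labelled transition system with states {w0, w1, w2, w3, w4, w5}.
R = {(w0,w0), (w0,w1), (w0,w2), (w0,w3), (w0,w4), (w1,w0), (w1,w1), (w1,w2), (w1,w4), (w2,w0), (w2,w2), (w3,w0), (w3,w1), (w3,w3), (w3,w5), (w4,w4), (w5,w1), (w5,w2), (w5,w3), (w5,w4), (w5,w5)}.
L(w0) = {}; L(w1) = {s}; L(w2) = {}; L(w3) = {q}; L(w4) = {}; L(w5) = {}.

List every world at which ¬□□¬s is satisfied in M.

w0, w1, w2, w3, w5

Let φ = ¬□□¬s. Evaluate φ at each world:
  w0 (successors {w0, w1, w2, w3, w4}): φ is true.
  w1 (successors {w0, w1, w2, w4}): φ is true.
  w2 (successors {w0, w2}): φ is true.
  w3 (successors {w0, w1, w3, w5}): φ is true.
  w4 (successors {w4}): φ is false.
  w5 (successors {w1, w2, w3, w4, w5}): φ is true.
For instance, at w2:
  At w2: □□¬s is false, so ¬□□¬s is true.
    At w2: □□¬s requires □¬s at every successor {w0, w2}.
      □¬s fails at w0, so □□¬s is false at w2.
Satisfying worlds: {w0, w1, w2, w3, w5}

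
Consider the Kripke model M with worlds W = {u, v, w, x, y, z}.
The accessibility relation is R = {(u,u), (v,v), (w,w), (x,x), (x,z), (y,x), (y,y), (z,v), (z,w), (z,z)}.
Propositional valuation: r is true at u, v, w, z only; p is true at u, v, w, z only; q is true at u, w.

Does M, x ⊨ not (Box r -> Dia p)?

No

At x: Box r -> Dia p is true, so not (Box r -> Dia p) is false.
  At x: Box r is false, Dia p is true, so Box r -> Dia p is true.
    At x: Box r requires r at every successor {x, z}.
      r fails at x, so Box r is false at x.
    At x: Dia p requires p at some successor in {x, z}.
      p holds at z, so Dia p is true at x.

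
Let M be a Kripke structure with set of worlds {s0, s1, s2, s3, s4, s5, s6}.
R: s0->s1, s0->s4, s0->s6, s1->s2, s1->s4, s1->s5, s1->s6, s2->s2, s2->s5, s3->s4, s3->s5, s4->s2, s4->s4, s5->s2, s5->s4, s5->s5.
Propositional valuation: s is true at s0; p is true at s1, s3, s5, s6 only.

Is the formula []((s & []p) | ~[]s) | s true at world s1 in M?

No

At s1: []((s & []p) | ~[]s) is false, s is false, so []((s & []p) | ~[]s) | s is false.
  At s1: []((s & []p) | ~[]s) requires (s & []p) | ~[]s at every successor {s2, s4, s5, s6}.
    (s & []p) | ~[]s fails at s6, so []((s & []p) | ~[]s) is false at s1.
      At s6: s & []p is false, ~[]s is false, so (s & []p) | ~[]s is false.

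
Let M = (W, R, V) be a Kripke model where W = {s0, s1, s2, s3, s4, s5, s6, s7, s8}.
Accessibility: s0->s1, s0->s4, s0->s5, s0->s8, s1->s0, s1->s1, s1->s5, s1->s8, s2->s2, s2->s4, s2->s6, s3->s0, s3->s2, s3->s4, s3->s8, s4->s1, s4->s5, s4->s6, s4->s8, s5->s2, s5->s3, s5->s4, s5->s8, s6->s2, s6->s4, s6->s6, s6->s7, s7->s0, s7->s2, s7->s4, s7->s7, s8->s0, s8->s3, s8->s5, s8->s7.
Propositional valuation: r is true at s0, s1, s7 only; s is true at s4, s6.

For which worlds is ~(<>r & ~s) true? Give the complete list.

s2, s4, s5, s6

Let φ = ~(<>r & ~s). Evaluate φ at each world:
  s0 (successors {s1, s4, s5, s8}): φ is false.
  s1 (successors {s0, s1, s5, s8}): φ is false.
  s2 (successors {s2, s4, s6}): φ is true.
  s3 (successors {s0, s2, s4, s8}): φ is false.
  s4 (successors {s1, s5, s6, s8}): φ is true.
  s5 (successors {s2, s3, s4, s8}): φ is true.
  s6 (successors {s2, s4, s6, s7}): φ is true.
  s7 (successors {s0, s2, s4, s7}): φ is false.
  s8 (successors {s0, s3, s5, s7}): φ is false.
For instance, at s5:
  At s5: <>r & ~s is false, so ~(<>r & ~s) is true.
    At s5: <>r is false, ~s is true, so <>r & ~s is false.
      At s5: <>r requires r at some successor in {s2, s3, s4, s8}.
        At s2: r is false.
        At s3: r is false.
        At s4: r is false.
        At s8: r is false.
      So <>r is false at s5.
Satisfying worlds: {s2, s4, s5, s6}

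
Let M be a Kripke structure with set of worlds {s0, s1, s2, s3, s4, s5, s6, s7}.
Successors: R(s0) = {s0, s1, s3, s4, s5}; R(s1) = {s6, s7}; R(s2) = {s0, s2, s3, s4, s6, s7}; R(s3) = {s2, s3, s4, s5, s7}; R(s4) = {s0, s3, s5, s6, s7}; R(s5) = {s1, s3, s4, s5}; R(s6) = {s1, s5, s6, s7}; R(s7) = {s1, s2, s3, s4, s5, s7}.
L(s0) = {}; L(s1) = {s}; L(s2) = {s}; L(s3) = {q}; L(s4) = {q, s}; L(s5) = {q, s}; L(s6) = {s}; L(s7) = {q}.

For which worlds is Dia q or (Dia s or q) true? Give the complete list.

s0, s1, s2, s3, s4, s5, s6, s7

Let φ = Dia q or (Dia s or q). Evaluate φ at each world:
  s0 (successors {s0, s1, s3, s4, s5}): φ is true.
  s1 (successors {s6, s7}): φ is true.
  s2 (successors {s0, s2, s3, s4, s6, s7}): φ is true.
  s3 (successors {s2, s3, s4, s5, s7}): φ is true.
  s4 (successors {s0, s3, s5, s6, s7}): φ is true.
  s5 (successors {s1, s3, s4, s5}): φ is true.
  s6 (successors {s1, s5, s6, s7}): φ is true.
  s7 (successors {s1, s2, s3, s4, s5, s7}): φ is true.
For instance, at s4:
  At s4: Dia q is true, Dia s or q is true, so Dia q or (Dia s or q) is true.
    At s4: Dia q requires q at some successor in {s0, s3, s5, s6, s7}.
      q holds at s3, so Dia q is true at s4.
    At s4: Dia s is true, q is true, so Dia s or q is true.
      At s4: Dia s requires s at some successor in {s0, s3, s5, s6, s7}.
        s holds at s5, so Dia s is true at s4.
Satisfying worlds: {s0, s1, s2, s3, s4, s5, s6, s7}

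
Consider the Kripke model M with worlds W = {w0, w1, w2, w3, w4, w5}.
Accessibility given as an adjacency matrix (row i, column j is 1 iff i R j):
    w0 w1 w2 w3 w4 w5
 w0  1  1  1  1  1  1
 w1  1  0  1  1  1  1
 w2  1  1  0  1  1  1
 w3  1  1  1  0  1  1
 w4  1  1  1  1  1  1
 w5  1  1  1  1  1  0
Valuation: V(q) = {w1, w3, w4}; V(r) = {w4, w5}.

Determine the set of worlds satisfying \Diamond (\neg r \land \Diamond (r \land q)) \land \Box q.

none

Let φ = \Diamond (\neg r \land \Diamond (r \land q)) \land \Box q. Evaluate φ at each world:
  w0 (successors {w0, w1, w2, w3, w4, w5}): φ is false.
  w1 (successors {w0, w2, w3, w4, w5}): φ is false.
  w2 (successors {w0, w1, w3, w4, w5}): φ is false.
  w3 (successors {w0, w1, w2, w4, w5}): φ is false.
  w4 (successors {w0, w1, w2, w3, w4, w5}): φ is false.
  w5 (successors {w0, w1, w2, w3, w4}): φ is false.
For instance, at w5:
  At w5: \Diamond (\neg r \land \Diamond (r \land q)) is true, \Box q is false, so \Diamond (\neg r \land \Diamond (r \land q)) \land \Box q is false.
    At w5: \Diamond (\neg r \land \Diamond (r \land q)) requires \neg r \land \Diamond (r \land q) at some successor in {w0, w1, w2, w3, w4}.
      \neg r \land \Diamond (r \land q) holds at w0, so \Diamond (\neg r \land \Diamond (r \land q)) is true at w5.
    At w5: \Box q requires q at every successor {w0, w1, w2, w3, w4}.
      q fails at w0, so \Box q is false at w5.
Satisfying worlds: none.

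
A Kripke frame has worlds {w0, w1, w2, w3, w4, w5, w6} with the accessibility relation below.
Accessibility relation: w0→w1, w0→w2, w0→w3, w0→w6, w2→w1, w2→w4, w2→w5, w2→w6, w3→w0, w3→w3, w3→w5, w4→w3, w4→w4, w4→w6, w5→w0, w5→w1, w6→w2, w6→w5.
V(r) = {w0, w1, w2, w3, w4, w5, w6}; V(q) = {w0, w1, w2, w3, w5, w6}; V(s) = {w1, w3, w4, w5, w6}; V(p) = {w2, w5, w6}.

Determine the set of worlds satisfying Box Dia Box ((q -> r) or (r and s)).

Let φ = Box Dia Box ((q -> r) or (r and s)). Evaluate φ at each world:
  w0 (successors {w1, w2, w3, w6}): φ is false.
  w1 (successors ∅): φ is true.
  w2 (successors {w1, w4, w5, w6}): φ is false.
  w3 (successors {w0, w3, w5}): φ is true.
  w4 (successors {w3, w4, w6}): φ is true.
  w5 (successors {w0, w1}): φ is false.
  w6 (successors {w2, w5}): φ is true.
For instance, at w5:
  At w5: Box Dia Box ((q -> r) or (r and s)) requires Dia Box ((q -> r) or (r and s)) at every successor {w0, w1}.
    Dia Box ((q -> r) or (r and s)) fails at w1, so Box Dia Box ((q -> r) or (r and s)) is false at w5.
      At w1: no accessible worlds, so Dia Box ((q -> r) or (r and s)) is false.
Satisfying worlds: {w1, w3, w4, w6}

w1, w3, w4, w6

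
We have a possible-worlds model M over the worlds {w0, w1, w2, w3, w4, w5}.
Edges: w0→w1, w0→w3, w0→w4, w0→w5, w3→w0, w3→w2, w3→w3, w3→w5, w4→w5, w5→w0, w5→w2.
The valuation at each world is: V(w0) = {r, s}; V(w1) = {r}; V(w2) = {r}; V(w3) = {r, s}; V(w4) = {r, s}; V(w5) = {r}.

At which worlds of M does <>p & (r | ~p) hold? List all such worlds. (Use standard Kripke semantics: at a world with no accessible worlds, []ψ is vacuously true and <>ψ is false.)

none

Recall that <>ψ holds at a world iff ψ holds at some accessible world.
Let φ = <>p & (r | ~p). Evaluate φ at each world:
  w0 (successors {w1, w3, w4, w5}): φ is false.
  w1 (successors ∅): φ is false.
  w2 (successors ∅): φ is false.
  w3 (successors {w0, w2, w3, w5}): φ is false.
  w4 (successors {w5}): φ is false.
  w5 (successors {w0, w2}): φ is false.
For instance, at w3:
  At w3: <>p is false, r | ~p is true, so <>p & (r | ~p) is false.
    At w3: <>p requires p at some successor in {w0, w2, w3, w5}.
      At w0: p is false.
      At w2: p is false.
      At w3: p is false.
      At w5: p is false.
    So <>p is false at w3.
Satisfying worlds: none.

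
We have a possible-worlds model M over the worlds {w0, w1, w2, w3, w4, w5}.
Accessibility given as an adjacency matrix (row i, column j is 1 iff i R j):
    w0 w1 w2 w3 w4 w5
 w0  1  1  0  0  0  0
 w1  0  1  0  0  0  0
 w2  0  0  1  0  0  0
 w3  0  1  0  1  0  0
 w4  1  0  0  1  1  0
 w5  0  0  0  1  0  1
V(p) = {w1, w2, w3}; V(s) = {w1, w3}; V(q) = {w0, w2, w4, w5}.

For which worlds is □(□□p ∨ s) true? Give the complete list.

Let φ = □(□□p ∨ s). Evaluate φ at each world:
  w0 (successors {w0, w1}): φ is false.
  w1 (successors {w1}): φ is true.
  w2 (successors {w2}): φ is true.
  w3 (successors {w1, w3}): φ is true.
  w4 (successors {w0, w3, w4}): φ is false.
  w5 (successors {w3, w5}): φ is false.
For instance, at w4:
  At w4: □(□□p ∨ s) requires □□p ∨ s at every successor {w0, w3, w4}.
    □□p ∨ s fails at w0, so □(□□p ∨ s) is false at w4.
      At w0: □□p is false, s is false, so □□p ∨ s is false.
Satisfying worlds: {w1, w2, w3}

w1, w2, w3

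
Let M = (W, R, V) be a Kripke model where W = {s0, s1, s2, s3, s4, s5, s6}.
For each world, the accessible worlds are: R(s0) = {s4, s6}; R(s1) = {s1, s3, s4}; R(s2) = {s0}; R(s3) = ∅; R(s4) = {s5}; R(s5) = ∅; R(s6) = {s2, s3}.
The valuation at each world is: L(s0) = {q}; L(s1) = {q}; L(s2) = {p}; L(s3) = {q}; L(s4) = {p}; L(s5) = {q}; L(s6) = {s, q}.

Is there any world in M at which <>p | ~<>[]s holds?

Recall that []ψ holds at a world iff ψ holds at every accessible world, and <>ψ holds iff ψ holds at some accessible world.
Let φ = <>p | ~<>[]s. Evaluate φ at each world:
  s0 (successors {s4, s6}): φ is true.
  s1 (successors {s1, s3, s4}): φ is true.
  s2 (successors {s0}): φ is true.
  s3 (successors ∅): φ is true.
  s4 (successors {s5}): φ is false.
  s5 (successors ∅): φ is true.
  s6 (successors {s2, s3}): φ is true.
Detail at s0 (witness):
  At s0: <>p is true, ~<>[]s is true, so <>p | ~<>[]s is true.
    At s0: <>p requires p at some successor in {s4, s6}.
      p holds at s4, so <>p is true at s0.
    At s0: <>[]s is false, so ~<>[]s is true.
      At s0: <>[]s requires []s at some successor in {s4, s6}.
        At s4: []s is false.
        At s6: []s is false.
      So <>[]s is false at s0.

Yes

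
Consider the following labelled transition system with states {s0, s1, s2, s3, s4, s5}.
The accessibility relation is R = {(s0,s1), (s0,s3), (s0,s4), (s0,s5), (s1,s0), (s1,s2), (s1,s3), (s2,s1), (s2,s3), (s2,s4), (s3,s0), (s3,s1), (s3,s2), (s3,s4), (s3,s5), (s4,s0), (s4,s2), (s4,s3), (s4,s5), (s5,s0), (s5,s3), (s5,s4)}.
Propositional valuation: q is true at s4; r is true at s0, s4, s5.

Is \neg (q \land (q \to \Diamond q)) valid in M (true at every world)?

Let φ = \neg (q \land (q \to \Diamond q)). Evaluate φ at each world:
  s0 (successors {s1, s3, s4, s5}): φ is true.
  s1 (successors {s0, s2, s3}): φ is true.
  s2 (successors {s1, s3, s4}): φ is true.
  s3 (successors {s0, s1, s2, s4, s5}): φ is true.
  s4 (successors {s0, s2, s3, s5}): φ is true.
  s5 (successors {s0, s3, s4}): φ is true.
For instance, at s3:
  At s3: q \land (q \to \Diamond q) is false, so \neg (q \land (q \to \Diamond q)) is true.
    At s3: q is false, q \to \Diamond q is true, so q \land (q \to \Diamond q) is false.
      At s3: q is false, \Diamond q is true, so q \to \Diamond q is true.

Yes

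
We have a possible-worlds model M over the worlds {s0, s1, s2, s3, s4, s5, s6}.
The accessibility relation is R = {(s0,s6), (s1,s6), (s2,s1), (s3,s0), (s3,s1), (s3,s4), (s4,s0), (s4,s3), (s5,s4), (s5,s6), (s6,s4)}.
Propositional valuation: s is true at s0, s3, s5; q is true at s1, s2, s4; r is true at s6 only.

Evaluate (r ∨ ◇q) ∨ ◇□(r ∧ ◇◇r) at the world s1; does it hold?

No

At s1: r ∨ ◇q is false, ◇□(r ∧ ◇◇r) is false, so (r ∨ ◇q) ∨ ◇□(r ∧ ◇◇r) is false.
  At s1: r is false, ◇q is false, so r ∨ ◇q is false.
    At s1: ◇q requires q at some successor in {s6}.
      At s6: q is false.
    So ◇q is false at s1.
  At s1: ◇□(r ∧ ◇◇r) requires □(r ∧ ◇◇r) at some successor in {s6}.
    At s6: □(r ∧ ◇◇r) is false.
  So ◇□(r ∧ ◇◇r) is false at s1.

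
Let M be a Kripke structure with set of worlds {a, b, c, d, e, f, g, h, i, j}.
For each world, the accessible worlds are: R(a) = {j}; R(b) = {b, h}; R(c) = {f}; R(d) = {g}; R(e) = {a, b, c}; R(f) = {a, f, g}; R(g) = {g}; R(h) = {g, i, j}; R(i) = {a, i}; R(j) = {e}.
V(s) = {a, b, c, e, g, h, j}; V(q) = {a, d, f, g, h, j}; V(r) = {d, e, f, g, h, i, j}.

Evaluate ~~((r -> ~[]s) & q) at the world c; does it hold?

No

At c: ~((r -> ~[]s) & q) is true, so ~~((r -> ~[]s) & q) is false.
  At c: (r -> ~[]s) & q is false, so ~((r -> ~[]s) & q) is true.
    At c: r -> ~[]s is true, q is false, so (r -> ~[]s) & q is false.
      At c: r is false, ~[]s is true, so r -> ~[]s is true.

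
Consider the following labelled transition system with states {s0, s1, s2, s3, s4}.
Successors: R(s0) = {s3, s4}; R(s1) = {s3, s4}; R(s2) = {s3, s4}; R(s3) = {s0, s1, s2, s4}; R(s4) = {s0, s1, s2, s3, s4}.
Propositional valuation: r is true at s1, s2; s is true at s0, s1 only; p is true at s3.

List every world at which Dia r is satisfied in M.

Let φ = Dia r. Evaluate φ at each world:
  s0 (successors {s3, s4}): φ is false.
  s1 (successors {s3, s4}): φ is false.
  s2 (successors {s3, s4}): φ is false.
  s3 (successors {s0, s1, s2, s4}): φ is true.
  s4 (successors {s0, s1, s2, s3, s4}): φ is true.
For instance, at s3:
  At s3: Dia r requires r at some successor in {s0, s1, s2, s4}.
    r holds at s1, so Dia r is true at s3.
Satisfying worlds: {s3, s4}

s3, s4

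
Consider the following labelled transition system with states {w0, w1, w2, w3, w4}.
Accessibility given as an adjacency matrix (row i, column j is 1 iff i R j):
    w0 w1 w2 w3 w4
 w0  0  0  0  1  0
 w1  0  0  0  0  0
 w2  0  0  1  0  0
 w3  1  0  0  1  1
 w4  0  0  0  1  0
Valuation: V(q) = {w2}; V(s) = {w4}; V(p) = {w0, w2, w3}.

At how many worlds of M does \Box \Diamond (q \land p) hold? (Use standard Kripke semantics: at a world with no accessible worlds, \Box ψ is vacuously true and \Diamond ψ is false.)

Recall that \Box ψ holds at a world iff ψ holds at every accessible world, and \Diamond ψ holds iff ψ holds at some accessible world.
Let φ = \Box \Diamond (q \land p). Evaluate φ at each world:
  w0 (successors {w3}): φ is false.
  w1 (successors ∅): φ is true.
  w2 (successors {w2}): φ is true.
  w3 (successors {w0, w3, w4}): φ is false.
  w4 (successors {w3}): φ is false.
For instance, at w3:
  At w3: \Box \Diamond (q \land p) requires \Diamond (q \land p) at every successor {w0, w3, w4}.
    \Diamond (q \land p) fails at w0, so \Box \Diamond (q \land p) is false at w3.
      At w0: \Diamond (q \land p) requires q \land p at some successor in {w3}.
        At w3: q \land p is false.
      So \Diamond (q \land p) is false at w0.
Satisfying worlds: {w1, w2}

2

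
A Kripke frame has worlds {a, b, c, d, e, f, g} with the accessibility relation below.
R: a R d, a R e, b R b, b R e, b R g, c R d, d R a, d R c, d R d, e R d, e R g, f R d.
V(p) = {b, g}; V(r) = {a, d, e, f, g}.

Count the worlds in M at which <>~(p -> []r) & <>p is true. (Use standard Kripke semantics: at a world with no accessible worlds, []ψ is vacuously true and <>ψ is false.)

1

Recall that []ψ holds at a world iff ψ holds at every accessible world, and <>ψ holds iff ψ holds at some accessible world.
Let φ = <>~(p -> []r) & <>p. Evaluate φ at each world:
  a (successors {d, e}): φ is false.
  b (successors {b, e, g}): φ is true.
  c (successors {d}): φ is false.
  d (successors {a, c, d}): φ is false.
  e (successors {d, g}): φ is false.
  f (successors {d}): φ is false.
  g (successors ∅): φ is false.
For instance, at e:
  At e: <>~(p -> []r) is false, <>p is true, so <>~(p -> []r) & <>p is false.
    At e: <>~(p -> []r) requires ~(p -> []r) at some successor in {d, g}.
      At d: ~(p -> []r) is false.
      At g: ~(p -> []r) is false.
    So <>~(p -> []r) is false at e.
    At e: <>p requires p at some successor in {d, g}.
      p holds at g, so <>p is true at e.
Satisfying worlds: {b}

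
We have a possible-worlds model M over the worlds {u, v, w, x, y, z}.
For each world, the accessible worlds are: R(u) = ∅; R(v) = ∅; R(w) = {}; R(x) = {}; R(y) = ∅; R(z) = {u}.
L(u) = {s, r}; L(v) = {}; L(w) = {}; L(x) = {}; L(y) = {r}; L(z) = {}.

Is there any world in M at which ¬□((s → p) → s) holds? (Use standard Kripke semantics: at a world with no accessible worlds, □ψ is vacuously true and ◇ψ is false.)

No

Let φ = ¬□((s → p) → s). Evaluate φ at each world:
  u (successors ∅): φ is false.
  v (successors ∅): φ is false.
  w (successors ∅): φ is false.
  x (successors ∅): φ is false.
  y (successors ∅): φ is false.
  z (successors {u}): φ is false.
For instance, at z:
  At z: □((s → p) → s) is true, so ¬□((s → p) → s) is false.
    At z: □((s → p) → s) requires (s → p) → s at every successor {u}.
      At u: (s → p) → s is true.
    So □((s → p) → s) is true at z.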